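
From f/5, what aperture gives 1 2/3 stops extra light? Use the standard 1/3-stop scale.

Aperture: f/5 → f/4.5 → f/4 → f/3.5 → f/3.2 → f/2.8 — 1 2/3 stops opened up (brighter).

f/2.8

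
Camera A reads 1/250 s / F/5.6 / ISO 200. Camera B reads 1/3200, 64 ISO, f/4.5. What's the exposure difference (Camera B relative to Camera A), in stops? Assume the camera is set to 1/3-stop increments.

Aperture: f/5.6 → f/5 → f/4.5 — 2/3 stop larger aperture (brighter).
Shutter speed: 1/250 → 1/320 → 1/400 → 1/500 → 1/640 → 1/800 → 1/1000 → 1/1250 → 1/1600 → 1/2000 → 1/2500 → 1/3200 — 3 2/3 stops shorter (darker).
ISO: 200 → 160 → 125 → 100 → 80 → 64 — 1 2/3 stops dropped (darker).
Net: +2/3 −3 2/3 −1 2/3 = −4 2/3 stops.

4 2/3 stops darker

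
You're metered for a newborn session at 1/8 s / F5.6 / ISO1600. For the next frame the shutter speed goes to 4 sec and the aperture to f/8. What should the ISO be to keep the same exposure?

ISO 100

Shutter speed: 1/8 → 1/4 → 1/2 → 1 → 2 → 4 — 5 stops slower (brighter).
Aperture: f/5.6 → f/8 — 1 stop smaller aperture (darker).
Net change so far: 4 stops brighter. Offset with the ISO: 1600 → 800 → 400 → 200 → 100.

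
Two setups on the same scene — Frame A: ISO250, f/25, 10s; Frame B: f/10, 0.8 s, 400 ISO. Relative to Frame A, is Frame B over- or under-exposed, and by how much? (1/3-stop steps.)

Aperture: f/25 → f/22 → f/20 → f/18 → f/16 → f/14 → f/13 → f/11 → f/10 — 2 2/3 stops wider (brighter).
Shutter speed: 10 → 8 → 6 → 5 → 4 → 3.2 → 2.5 → 2 → 1.6 → 1.3 → 1 → 0.8 — 3 2/3 stops faster (darker).
ISO: 250 → 320 → 400 — 2/3 stop higher (brighter).
Net: +2 2/3 −3 2/3 +2/3 = −1/3 stops.

1/3 stop darker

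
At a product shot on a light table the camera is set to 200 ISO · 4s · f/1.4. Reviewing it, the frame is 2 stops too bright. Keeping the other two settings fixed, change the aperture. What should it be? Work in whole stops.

f/2.8

Overexposed by 2 stops → need 2 stops darker.
Aperture: f/1.4 → f/2 → f/2.8.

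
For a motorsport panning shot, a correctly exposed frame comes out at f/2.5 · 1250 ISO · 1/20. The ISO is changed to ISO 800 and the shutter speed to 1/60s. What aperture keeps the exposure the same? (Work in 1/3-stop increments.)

f/1.1

ISO: 1250 → 1000 → 800 — 2/3 stop lower (darker).
Shutter speed: 1/20 → 1/25 → 1/30 → 1/40 → 1/50 → 1/60 — 1 2/3 stops shorter (darker).
Net change so far: 2 1/3 stops darker. Offset with the aperture: f/2.5 → f/2.2 → f/2 → f/1.8 → f/1.6 → f/1.4 → f/1.2 → f/1.1.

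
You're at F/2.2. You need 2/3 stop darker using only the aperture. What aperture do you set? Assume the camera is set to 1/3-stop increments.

f/2.8

Aperture: f/2.2 → f/2.5 → f/2.8 — 2/3 stop smaller aperture (darker).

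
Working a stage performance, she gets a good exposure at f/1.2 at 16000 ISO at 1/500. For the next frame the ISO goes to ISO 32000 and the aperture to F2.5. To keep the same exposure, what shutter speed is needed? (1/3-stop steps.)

1/250s

ISO: 16000 → 20000 → 25600 → 32000 — 1 stop raised (brighter).
Aperture: f/1.2 → f/1.4 → f/1.6 → f/1.8 → f/2 → f/2.2 → f/2.5 — 2 stops narrower (darker).
Net change so far: 1 stop darker. Offset with the shutter speed: 1/500 → 1/400 → 1/320 → 1/250.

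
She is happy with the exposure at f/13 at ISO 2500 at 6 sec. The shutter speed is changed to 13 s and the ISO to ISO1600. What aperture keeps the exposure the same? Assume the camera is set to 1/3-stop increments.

Shutter speed: 6 → 8 → 10 → 13 — 1 stop slower (brighter).
ISO: 2500 → 2000 → 1600 — 2/3 stop lower (darker).
Net change so far: 1/3 stop brighter. Offset with the aperture: f/13 → f/14.

f/14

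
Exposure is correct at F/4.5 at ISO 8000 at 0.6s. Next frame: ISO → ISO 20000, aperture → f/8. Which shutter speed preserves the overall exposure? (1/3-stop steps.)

ISO: 8000 → 10000 → 12800 → 16000 → 20000 — 1 1/3 stops raised (brighter).
Aperture: f/4.5 → f/5 → f/5.6 → f/6.3 → f/7.1 → f/8 — 1 2/3 stops stopped down (darker).
Net change so far: 1/3 stop darker. Offset with the shutter speed: 0.6 → 0.8.

0.8 s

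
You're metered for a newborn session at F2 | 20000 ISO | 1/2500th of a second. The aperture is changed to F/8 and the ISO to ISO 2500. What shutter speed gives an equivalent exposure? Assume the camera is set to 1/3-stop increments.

1/20s

Aperture: f/2 → f/2.2 → f/2.5 → f/2.8 → f/3.2 → f/3.5 → f/4 → f/4.5 → f/5 → f/5.6 → f/6.3 → f/7.1 → f/8 — 4 stops narrower (darker).
ISO: 20000 → 16000 → 12800 → 10000 → 8000 → 6400 → 5000 → 4000 → 3200 → 2500 — 3 stops dropped (darker).
Net change so far: 7 stops darker. Offset with the shutter speed: 1/2500 → 1/2000 → 1/1600 → 1/1250 → 1/1000 → 1/800 → 1/640 → 1/500 → 1/400 → 1/320 → 1/250 → 1/200 → 1/160 → 1/125 → 1/100 → 1/80 → 1/60 → 1/50 → 1/40 → 1/30 → 1/25 → 1/20.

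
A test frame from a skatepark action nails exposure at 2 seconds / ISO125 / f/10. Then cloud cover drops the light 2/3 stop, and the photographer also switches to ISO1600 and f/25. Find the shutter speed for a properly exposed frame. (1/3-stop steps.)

Scene light: 2/3 stop darker.
ISO: 125 → 160 → 200 → 250 → 320 → 400 → 500 → 640 → 800 → 1000 → 1250 → 1600 — 3 2/3 stops raised (brighter).
Aperture: f/10 → f/11 → f/13 → f/14 → f/16 → f/18 → f/20 → f/22 → f/25 — 2 2/3 stops narrower (darker).
Net so far: 1/3 stop brighter. Shutter speed: 2 → 1.6.

1.6 s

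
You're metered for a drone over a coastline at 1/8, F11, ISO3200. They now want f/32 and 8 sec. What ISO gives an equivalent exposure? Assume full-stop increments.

Aperture: f/11 → f/16 → f/22 → f/32 — 3 stops smaller aperture (darker).
Shutter speed: 1/8 → 1/4 → 1/2 → 1 → 2 → 4 → 8 — 6 stops longer (brighter).
Net change so far: 3 stops brighter. Offset with the ISO: 3200 → 1600 → 800 → 400.

ISO 400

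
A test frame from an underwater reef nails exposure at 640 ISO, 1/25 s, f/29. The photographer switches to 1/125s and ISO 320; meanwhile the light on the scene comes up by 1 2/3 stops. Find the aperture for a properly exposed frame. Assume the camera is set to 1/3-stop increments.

f/16

Scene light: 1 2/3 stops brighter.
Shutter speed: 1/25 → 1/30 → 1/40 → 1/50 → 1/60 → 1/80 → 1/100 → 1/125 — 2 1/3 stops faster (darker).
ISO: 640 → 500 → 400 → 320 — 1 stop lower (darker).
Net so far: 1 2/3 stops darker. Aperture: f/29 → f/25 → f/22 → f/20 → f/18 → f/16.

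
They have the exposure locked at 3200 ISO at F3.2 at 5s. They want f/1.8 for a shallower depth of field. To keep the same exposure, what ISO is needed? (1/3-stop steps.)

Aperture: f/3.2 → f/2.8 → f/2.5 → f/2.2 → f/2 → f/1.8 — 1 2/3 stops wider (brighter).
Need 1 2/3 stops darker from the ISO: 3200 → 2500 → 2000 → 1600 → 1250 → 1000.

ISO 1000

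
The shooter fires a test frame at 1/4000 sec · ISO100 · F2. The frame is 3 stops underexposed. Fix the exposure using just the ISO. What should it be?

Underexposed by 3 stops → need 3 stops brighter.
ISO: 100 → 200 → 400 → 800.

ISO 800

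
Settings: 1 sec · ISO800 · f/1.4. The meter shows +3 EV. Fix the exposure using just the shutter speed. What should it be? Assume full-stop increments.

Overexposed by 3 stops → need 3 stops darker.
Shutter speed: 1 → 1/2 → 1/4 → 1/8.

1/8s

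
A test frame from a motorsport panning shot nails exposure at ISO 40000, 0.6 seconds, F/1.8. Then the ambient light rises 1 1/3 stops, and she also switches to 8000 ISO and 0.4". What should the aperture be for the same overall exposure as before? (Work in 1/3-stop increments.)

f/1.0

Scene light: 1 1/3 stops brighter.
ISO: 40000 → 32000 → 25600 → 20000 → 16000 → 12800 → 10000 → 8000 — 2 1/3 stops lower (darker).
Shutter speed: 0.6 → 0.5 → 0.4 — 2/3 stop faster (darker).
Net so far: 1 2/3 stops darker. Aperture: f/1.8 → f/1.6 → f/1.4 → f/1.2 → f/1.1 → f/1.0.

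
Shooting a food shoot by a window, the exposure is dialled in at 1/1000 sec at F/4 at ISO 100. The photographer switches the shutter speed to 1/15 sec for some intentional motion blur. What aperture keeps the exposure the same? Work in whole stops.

Shutter speed: 1/1000 → 1/500 → 1/250 → 1/125 → 1/60 → 1/30 → 1/15 — 6 stops longer (brighter).
Need 6 stops darker from the aperture: f/4 → f/5.6 → f/8 → f/11 → f/16 → f/22 → f/32.

f/32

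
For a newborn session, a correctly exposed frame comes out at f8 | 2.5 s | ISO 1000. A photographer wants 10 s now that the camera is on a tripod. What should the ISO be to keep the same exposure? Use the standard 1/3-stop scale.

ISO 250

Shutter speed: 2.5 → 3.2 → 4 → 5 → 6 → 8 → 10 — 2 stops slower (brighter).
Need 2 stops darker from the ISO: 1000 → 800 → 640 → 500 → 400 → 320 → 250.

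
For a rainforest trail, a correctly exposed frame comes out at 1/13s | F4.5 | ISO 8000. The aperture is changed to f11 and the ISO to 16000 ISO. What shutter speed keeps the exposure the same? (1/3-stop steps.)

Aperture: f/4.5 → f/5 → f/5.6 → f/6.3 → f/7.1 → f/8 → f/9 → f/10 → f/11 — 2 2/3 stops smaller aperture (darker).
ISO: 8000 → 10000 → 12800 → 16000 — 1 stop higher (brighter).
Net change so far: 1 2/3 stops darker. Offset with the shutter speed: 1/13 → 1/10 → 1/8 → 1/6 → 1/5 → 1/4.

1/4s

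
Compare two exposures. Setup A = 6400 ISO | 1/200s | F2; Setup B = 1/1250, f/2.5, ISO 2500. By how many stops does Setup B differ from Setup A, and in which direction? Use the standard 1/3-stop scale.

4 2/3 stops darker

Aperture: f/2 → f/2.2 → f/2.5 — 2/3 stop smaller aperture (darker).
Shutter speed: 1/200 → 1/250 → 1/320 → 1/400 → 1/500 → 1/640 → 1/800 → 1/1000 → 1/1250 — 2 2/3 stops shorter (darker).
ISO: 6400 → 5000 → 4000 → 3200 → 2500 — 1 1/3 stops lower (darker).
Net: −2/3 −2 2/3 −1 1/3 = −4 2/3 stops.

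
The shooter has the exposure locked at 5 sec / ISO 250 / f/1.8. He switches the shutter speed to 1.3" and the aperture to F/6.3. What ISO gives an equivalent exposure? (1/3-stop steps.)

Shutter speed: 5 → 4 → 3.2 → 2.5 → 2 → 1.6 → 1.3 — 2 stops faster (darker).
Aperture: f/1.8 → f/2 → f/2.2 → f/2.5 → f/2.8 → f/3.2 → f/3.5 → f/4 → f/4.5 → f/5 → f/5.6 → f/6.3 — 3 2/3 stops stopped down (darker).
Net change so far: 5 2/3 stops darker. Offset with the ISO: 250 → 320 → 400 → 500 → 640 → 800 → 1000 → 1250 → 1600 → 2000 → 2500 → 3200 → 4000 → 5000 → 6400 → 8000 → 10000 → 12800.

ISO 12800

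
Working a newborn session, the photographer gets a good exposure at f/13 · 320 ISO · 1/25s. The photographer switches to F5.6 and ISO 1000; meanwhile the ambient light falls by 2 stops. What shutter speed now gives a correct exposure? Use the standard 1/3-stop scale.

Scene light: 2 stops darker.
Aperture: f/13 → f/11 → f/10 → f/9 → f/8 → f/7.1 → f/6.3 → f/5.6 — 2 1/3 stops wider (brighter).
ISO: 320 → 400 → 500 → 640 → 800 → 1000 — 1 2/3 stops higher (brighter).
Net so far: 2 stops brighter. Shutter speed: 1/25 → 1/30 → 1/40 → 1/50 → 1/60 → 1/80 → 1/100.

1/100s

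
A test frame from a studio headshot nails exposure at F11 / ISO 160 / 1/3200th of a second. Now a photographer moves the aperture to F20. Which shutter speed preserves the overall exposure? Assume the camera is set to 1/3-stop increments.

1/1000s

Aperture: f/11 → f/13 → f/14 → f/16 → f/18 → f/20 — 1 2/3 stops smaller aperture (darker).
Need 1 2/3 stops brighter from the shutter speed: 1/3200 → 1/2500 → 1/2000 → 1/1600 → 1/1250 → 1/1000.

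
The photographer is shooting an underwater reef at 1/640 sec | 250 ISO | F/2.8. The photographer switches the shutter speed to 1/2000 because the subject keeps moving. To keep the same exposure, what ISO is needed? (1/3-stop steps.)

ISO 800

Shutter speed: 1/640 → 1/800 → 1/1000 → 1/1250 → 1/1600 → 1/2000 — 1 2/3 stops shorter (darker).
Need 1 2/3 stops brighter from the ISO: 250 → 320 → 400 → 500 → 640 → 800.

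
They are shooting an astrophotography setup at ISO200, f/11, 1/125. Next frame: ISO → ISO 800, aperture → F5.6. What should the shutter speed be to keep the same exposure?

ISO: 200 → 400 → 800 — 2 stops raised (brighter).
Aperture: f/11 → f/8 → f/5.6 — 2 stops opened up (brighter).
Net change so far: 4 stops brighter. Offset with the shutter speed: 1/125 → 1/250 → 1/500 → 1/1000 → 1/2000.

1/2000s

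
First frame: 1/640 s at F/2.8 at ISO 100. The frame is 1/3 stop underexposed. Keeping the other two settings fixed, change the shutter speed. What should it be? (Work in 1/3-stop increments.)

Underexposed by 1/3 stop → need 1/3 stop brighter.
Shutter speed: 1/640 → 1/500.

1/500s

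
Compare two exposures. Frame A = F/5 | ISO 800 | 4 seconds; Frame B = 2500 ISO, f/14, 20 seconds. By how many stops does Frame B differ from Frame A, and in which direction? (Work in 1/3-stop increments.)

Aperture: f/5 → f/5.6 → f/6.3 → f/7.1 → f/8 → f/9 → f/10 → f/11 → f/13 → f/14 — 3 stops smaller aperture (darker).
Shutter speed: 4 → 5 → 6 → 8 → 10 → 13 → 15 → 20 — 2 1/3 stops slower (brighter).
ISO: 800 → 1000 → 1250 → 1600 → 2000 → 2500 — 1 2/3 stops higher (brighter).
Net: −3 +2 1/3 +1 2/3 = +1 stop.

1 stop brighter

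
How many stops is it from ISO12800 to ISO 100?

7 stops

12800 → 6400 → 3200 → 1600 → 800 → 400 → 200 → 100 — count the steps: 7 stops.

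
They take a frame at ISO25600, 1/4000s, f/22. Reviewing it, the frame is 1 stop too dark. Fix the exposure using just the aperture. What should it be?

Underexposed by 1 stop → need 1 stop brighter.
Aperture: f/22 → f/16.

f/16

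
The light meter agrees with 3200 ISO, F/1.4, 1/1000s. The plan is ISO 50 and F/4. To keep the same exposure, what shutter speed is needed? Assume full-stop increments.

1/2s

ISO: 3200 → 1600 → 800 → 400 → 200 → 100 → 50 — 6 stops dropped (darker).
Aperture: f/1.4 → f/2 → f/2.8 → f/4 — 3 stops stopped down (darker).
Net change so far: 9 stops darker. Offset with the shutter speed: 1/1000 → 1/500 → 1/250 → 1/125 → 1/60 → 1/30 → 1/15 → 1/8 → 1/4 → 1/2.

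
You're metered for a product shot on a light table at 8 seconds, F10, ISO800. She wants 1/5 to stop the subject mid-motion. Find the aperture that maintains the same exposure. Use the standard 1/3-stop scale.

f/1.6

Shutter speed: 8 → 6 → 5 → 4 → 3.2 → 2.5 → 2 → 1.6 → 1.3 → 1 → 0.8 → 0.6 → 0.5 → 0.4 → 0.3 → 1/4 → 1/5 — 5 1/3 stops faster (darker).
Need 5 1/3 stops brighter from the aperture: f/10 → f/9 → f/8 → f/7.1 → f/6.3 → f/5.6 → f/5 → f/4.5 → f/4 → f/3.5 → f/3.2 → f/2.8 → f/2.5 → f/2.2 → f/2 → f/1.8 → f/1.6.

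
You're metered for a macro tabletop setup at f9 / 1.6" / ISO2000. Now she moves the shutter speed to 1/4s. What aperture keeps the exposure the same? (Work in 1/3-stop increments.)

f/3.5

Shutter speed: 1.6 → 1.3 → 1 → 0.8 → 0.6 → 0.5 → 0.4 → 0.3 → 1/4 — 2 2/3 stops shorter (darker).
Need 2 2/3 stops brighter from the aperture: f/9 → f/8 → f/7.1 → f/6.3 → f/5.6 → f/5 → f/4.5 → f/4 → f/3.5.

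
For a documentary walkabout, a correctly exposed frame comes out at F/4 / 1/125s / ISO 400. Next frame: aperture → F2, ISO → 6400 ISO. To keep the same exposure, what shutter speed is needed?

Aperture: f/4 → f/2.8 → f/2 — 2 stops larger aperture (brighter).
ISO: 400 → 800 → 1600 → 3200 → 6400 — 4 stops higher (brighter).
Net change so far: 6 stops brighter. Offset with the shutter speed: 1/125 → 1/250 → 1/500 → 1/1000 → 1/2000 → 1/4000 → 1/8000.

1/8000s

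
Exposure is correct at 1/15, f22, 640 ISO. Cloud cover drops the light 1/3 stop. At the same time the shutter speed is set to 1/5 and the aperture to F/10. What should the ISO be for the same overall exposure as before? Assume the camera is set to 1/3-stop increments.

Scene light: 1/3 stop darker.
Shutter speed: 1/15 → 1/13 → 1/10 → 1/8 → 1/6 → 1/5 — 1 2/3 stops slower (brighter).
Aperture: f/22 → f/20 → f/18 → f/16 → f/14 → f/13 → f/11 → f/10 — 2 1/3 stops wider (brighter).
Net so far: 3 2/3 stops brighter. ISO: 640 → 500 → 400 → 320 → 250 → 200 → 160 → 125 → 100 → 80 → 64 → 50.

ISO 50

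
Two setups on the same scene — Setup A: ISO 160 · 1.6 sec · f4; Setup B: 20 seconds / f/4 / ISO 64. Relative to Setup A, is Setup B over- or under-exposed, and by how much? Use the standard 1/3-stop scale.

2 1/3 stops brighter

Aperture: unchanged.
Shutter speed: 1.6 → 2 → 2.5 → 3.2 → 4 → 5 → 6 → 8 → 10 → 13 → 15 → 20 — 3 2/3 stops longer (brighter).
ISO: 160 → 125 → 100 → 80 → 64 — 1 1/3 stops dropped (darker).
Net: +3 2/3 −1 1/3 = +2 1/3 stops.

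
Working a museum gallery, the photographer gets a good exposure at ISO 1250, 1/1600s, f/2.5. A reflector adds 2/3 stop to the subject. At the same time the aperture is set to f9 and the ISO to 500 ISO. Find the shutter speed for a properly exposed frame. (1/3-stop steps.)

1/80s

Scene light: 2/3 stop brighter.
Aperture: f/2.5 → f/2.8 → f/3.2 → f/3.5 → f/4 → f/4.5 → f/5 → f/5.6 → f/6.3 → f/7.1 → f/8 → f/9 — 3 2/3 stops smaller aperture (darker).
ISO: 1250 → 1000 → 800 → 640 → 500 — 1 1/3 stops dropped (darker).
Net so far: 4 1/3 stops darker. Shutter speed: 1/1600 → 1/1250 → 1/1000 → 1/800 → 1/640 → 1/500 → 1/400 → 1/320 → 1/250 → 1/200 → 1/160 → 1/125 → 1/100 → 1/80.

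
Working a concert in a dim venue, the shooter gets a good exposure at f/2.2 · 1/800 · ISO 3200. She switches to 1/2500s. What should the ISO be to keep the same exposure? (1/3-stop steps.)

ISO 10000

Shutter speed: 1/800 → 1/1000 → 1/1250 → 1/1600 → 1/2000 → 1/2500 — 1 2/3 stops shorter (darker).
Need 1 2/3 stops brighter from the ISO: 3200 → 4000 → 5000 → 6400 → 8000 → 10000.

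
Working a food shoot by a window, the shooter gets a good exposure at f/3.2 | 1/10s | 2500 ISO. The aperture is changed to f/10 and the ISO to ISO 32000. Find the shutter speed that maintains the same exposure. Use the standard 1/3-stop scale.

1/13s

Aperture: f/3.2 → f/3.5 → f/4 → f/4.5 → f/5 → f/5.6 → f/6.3 → f/7.1 → f/8 → f/9 → f/10 — 3 1/3 stops stopped down (darker).
ISO: 2500 → 3200 → 4000 → 5000 → 6400 → 8000 → 10000 → 12800 → 16000 → 20000 → 25600 → 32000 — 3 2/3 stops raised (brighter).
Net change so far: 1/3 stop brighter. Offset with the shutter speed: 1/10 → 1/13.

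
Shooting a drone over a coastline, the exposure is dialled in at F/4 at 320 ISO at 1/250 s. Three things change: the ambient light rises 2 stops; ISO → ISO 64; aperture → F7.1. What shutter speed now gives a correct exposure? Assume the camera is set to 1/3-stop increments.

Scene light: 2 stops brighter.
ISO: 320 → 250 → 200 → 160 → 125 → 100 → 80 → 64 — 2 1/3 stops lower (darker).
Aperture: f/4 → f/4.5 → f/5 → f/5.6 → f/6.3 → f/7.1 — 1 2/3 stops narrower (darker).
Net so far: 2 stops darker. Shutter speed: 1/250 → 1/200 → 1/160 → 1/125 → 1/100 → 1/80 → 1/60.

1/60s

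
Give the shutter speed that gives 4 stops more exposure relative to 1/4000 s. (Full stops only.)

1/250s

Shutter speed: 1/4000 → 1/2000 → 1/1000 → 1/500 → 1/250 — 4 stops slower (brighter).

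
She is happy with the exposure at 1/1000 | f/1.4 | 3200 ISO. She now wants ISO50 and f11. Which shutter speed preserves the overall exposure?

ISO: 3200 → 1600 → 800 → 400 → 200 → 100 → 50 — 6 stops lower (darker).
Aperture: f/1.4 → f/2 → f/2.8 → f/4 → f/5.6 → f/8 → f/11 — 6 stops narrower (darker).
Net change so far: 12 stops darker. Offset with the shutter speed: 1/1000 → 1/500 → 1/250 → 1/125 → 1/60 → 1/30 → 1/15 → 1/8 → 1/4 → 1/2 → 1 → 2 → 4.

4 s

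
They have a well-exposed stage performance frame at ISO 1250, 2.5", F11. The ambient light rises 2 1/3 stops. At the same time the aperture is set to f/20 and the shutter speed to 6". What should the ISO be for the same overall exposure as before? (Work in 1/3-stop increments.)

ISO 320

Scene light: 2 1/3 stops brighter.
Aperture: f/11 → f/13 → f/14 → f/16 → f/18 → f/20 — 1 2/3 stops stopped down (darker).
Shutter speed: 2.5 → 3.2 → 4 → 5 → 6 — 1 1/3 stops slower (brighter).
Net so far: 2 stops brighter. ISO: 1250 → 1000 → 800 → 640 → 500 → 400 → 320.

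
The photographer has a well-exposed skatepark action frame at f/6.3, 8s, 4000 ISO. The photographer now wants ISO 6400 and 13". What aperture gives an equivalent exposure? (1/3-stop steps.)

f/10

ISO: 4000 → 5000 → 6400 — 2/3 stop raised (brighter).
Shutter speed: 8 → 10 → 13 — 2/3 stop slower (brighter).
Net change so far: 1 1/3 stops brighter. Offset with the aperture: f/6.3 → f/7.1 → f/8 → f/9 → f/10.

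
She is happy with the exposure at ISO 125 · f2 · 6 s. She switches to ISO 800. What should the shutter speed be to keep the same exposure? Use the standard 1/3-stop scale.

1 s

ISO: 125 → 160 → 200 → 250 → 320 → 400 → 500 → 640 → 800 — 2 2/3 stops raised (brighter).
Need 2 2/3 stops darker from the shutter speed: 6 → 5 → 4 → 3.2 → 2.5 → 2 → 1.6 → 1.3 → 1.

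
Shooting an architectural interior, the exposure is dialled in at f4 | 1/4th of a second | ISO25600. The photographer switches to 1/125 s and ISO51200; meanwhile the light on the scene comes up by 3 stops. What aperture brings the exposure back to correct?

f/2.8

Scene light: 3 stops brighter.
Shutter speed: 1/4 → 1/8 → 1/15 → 1/30 → 1/60 → 1/125 — 5 stops shorter (darker).
ISO: 25600 → 51200 — 1 stop higher (brighter).
Net so far: 1 stop darker. Aperture: f/4 → f/2.8.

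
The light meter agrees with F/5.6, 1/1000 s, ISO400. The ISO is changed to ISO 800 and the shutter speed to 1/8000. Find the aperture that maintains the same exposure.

f/2.8

ISO: 400 → 800 — 1 stop higher (brighter).
Shutter speed: 1/1000 → 1/2000 → 1/4000 → 1/8000 — 3 stops faster (darker).
Net change so far: 2 stops darker. Offset with the aperture: f/5.6 → f/4 → f/2.8.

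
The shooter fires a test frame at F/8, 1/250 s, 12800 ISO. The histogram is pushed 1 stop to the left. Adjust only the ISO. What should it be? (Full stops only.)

Underexposed by 1 stop → need 1 stop brighter.
ISO: 12800 → 25600.

ISO 25600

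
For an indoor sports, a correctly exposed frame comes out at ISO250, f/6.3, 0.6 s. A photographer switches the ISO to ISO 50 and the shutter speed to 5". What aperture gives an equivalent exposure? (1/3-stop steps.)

f/8

ISO: 250 → 200 → 160 → 125 → 100 → 80 → 64 → 50 — 2 1/3 stops lower (darker).
Shutter speed: 0.6 → 0.8 → 1 → 1.3 → 1.6 → 2 → 2.5 → 3.2 → 4 → 5 — 3 stops longer (brighter).
Net change so far: 2/3 stop brighter. Offset with the aperture: f/6.3 → f/7.1 → f/8.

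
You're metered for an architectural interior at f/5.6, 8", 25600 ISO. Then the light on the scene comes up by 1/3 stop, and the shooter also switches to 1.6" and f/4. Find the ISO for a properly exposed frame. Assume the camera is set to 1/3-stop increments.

ISO 51200

Scene light: 1/3 stop brighter.
Shutter speed: 8 → 6 → 5 → 4 → 3.2 → 2.5 → 2 → 1.6 — 2 1/3 stops shorter (darker).
Aperture: f/5.6 → f/5 → f/4.5 → f/4 — 1 stop larger aperture (brighter).
Net so far: 1 stop darker. ISO: 25600 → 32000 → 40000 → 51200.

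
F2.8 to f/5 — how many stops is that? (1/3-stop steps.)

f/2.8 → f/3.2 → f/3.5 → f/4 → f/4.5 → f/5 — count the steps: 5 third-stops = 1 2/3 stops.

1 2/3 stops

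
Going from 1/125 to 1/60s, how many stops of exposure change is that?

1 stop

1/125 → 1/60 — count the steps: 1 stop.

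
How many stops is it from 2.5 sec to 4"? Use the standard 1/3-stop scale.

2.5 → 3.2 → 4 — count the steps: 2 third-stops = 2/3 stop.

2/3 stop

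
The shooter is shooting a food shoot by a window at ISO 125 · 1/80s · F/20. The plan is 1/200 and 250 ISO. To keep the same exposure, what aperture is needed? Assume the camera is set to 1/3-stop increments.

f/18

Shutter speed: 1/80 → 1/100 → 1/125 → 1/160 → 1/200 — 1 1/3 stops faster (darker).
ISO: 125 → 160 → 200 → 250 — 1 stop higher (brighter).
Net change so far: 1/3 stop darker. Offset with the aperture: f/20 → f/18.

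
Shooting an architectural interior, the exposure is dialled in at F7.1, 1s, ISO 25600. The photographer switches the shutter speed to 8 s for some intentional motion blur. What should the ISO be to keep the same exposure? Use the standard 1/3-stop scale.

ISO 3200

Shutter speed: 1 → 1.3 → 1.6 → 2 → 2.5 → 3.2 → 4 → 5 → 6 → 8 — 3 stops slower (brighter).
Need 3 stops darker from the ISO: 25600 → 20000 → 16000 → 12800 → 10000 → 8000 → 6400 → 5000 → 4000 → 3200.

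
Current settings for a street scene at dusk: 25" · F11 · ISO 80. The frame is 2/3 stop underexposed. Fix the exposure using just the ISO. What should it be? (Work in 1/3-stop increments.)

Underexposed by 2/3 stop → need 2/3 stop brighter.
ISO: 80 → 100 → 125.

ISO 125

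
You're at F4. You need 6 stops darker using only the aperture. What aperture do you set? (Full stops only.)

f/32

Aperture: f/4 → f/5.6 → f/8 → f/11 → f/16 → f/22 → f/32 — 6 stops smaller aperture (darker).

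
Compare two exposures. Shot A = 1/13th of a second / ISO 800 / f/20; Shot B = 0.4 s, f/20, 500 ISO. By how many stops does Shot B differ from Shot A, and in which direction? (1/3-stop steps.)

Aperture: unchanged.
Shutter speed: 1/13 → 1/10 → 1/8 → 1/6 → 1/5 → 1/4 → 0.3 → 0.4 — 2 1/3 stops slower (brighter).
ISO: 800 → 640 → 500 — 2/3 stop dropped (darker).
Net: +2 1/3 −2/3 = +1 2/3 stops.

1 2/3 stops brighter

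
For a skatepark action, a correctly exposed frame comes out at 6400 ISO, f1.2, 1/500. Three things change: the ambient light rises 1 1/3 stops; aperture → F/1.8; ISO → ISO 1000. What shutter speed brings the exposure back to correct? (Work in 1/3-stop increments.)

1/100s

Scene light: 1 1/3 stops brighter.
Aperture: f/1.2 → f/1.4 → f/1.6 → f/1.8 — 1 stop stopped down (darker).
ISO: 6400 → 5000 → 4000 → 3200 → 2500 → 2000 → 1600 → 1250 → 1000 — 2 2/3 stops lower (darker).
Net so far: 2 1/3 stops darker. Shutter speed: 1/500 → 1/400 → 1/320 → 1/250 → 1/200 → 1/160 → 1/125 → 1/100.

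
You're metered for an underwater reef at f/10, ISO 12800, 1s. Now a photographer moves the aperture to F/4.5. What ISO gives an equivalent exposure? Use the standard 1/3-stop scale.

ISO 2500

Aperture: f/10 → f/9 → f/8 → f/7.1 → f/6.3 → f/5.6 → f/5 → f/4.5 — 2 1/3 stops opened up (brighter).
Need 2 1/3 stops darker from the ISO: 12800 → 10000 → 8000 → 6400 → 5000 → 4000 → 3200 → 2500.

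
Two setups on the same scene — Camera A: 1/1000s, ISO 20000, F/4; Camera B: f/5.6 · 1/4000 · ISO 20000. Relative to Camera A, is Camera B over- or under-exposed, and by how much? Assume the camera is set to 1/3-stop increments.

Aperture: f/4 → f/4.5 → f/5 → f/5.6 — 1 stop narrower (darker).
Shutter speed: 1/1000 → 1/1250 → 1/1600 → 1/2000 → 1/2500 → 1/3200 → 1/4000 — 2 stops shorter (darker).
ISO: unchanged.
Net: −1 −2 = −3 stops.

3 stops darker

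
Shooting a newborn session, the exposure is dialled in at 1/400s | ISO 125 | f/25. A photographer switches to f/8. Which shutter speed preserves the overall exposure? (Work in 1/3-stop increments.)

1/4000s

Aperture: f/25 → f/22 → f/20 → f/18 → f/16 → f/14 → f/13 → f/11 → f/10 → f/9 → f/8 — 3 1/3 stops larger aperture (brighter).
Need 3 1/3 stops darker from the shutter speed: 1/400 → 1/500 → 1/640 → 1/800 → 1/1000 → 1/1250 → 1/1600 → 1/2000 → 1/2500 → 1/3200 → 1/4000.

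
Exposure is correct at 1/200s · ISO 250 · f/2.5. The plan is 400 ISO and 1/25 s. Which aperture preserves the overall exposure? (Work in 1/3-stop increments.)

f/9

ISO: 250 → 320 → 400 — 2/3 stop raised (brighter).
Shutter speed: 1/200 → 1/160 → 1/125 → 1/100 → 1/80 → 1/60 → 1/50 → 1/40 → 1/30 → 1/25 — 3 stops slower (brighter).
Net change so far: 3 2/3 stops brighter. Offset with the aperture: f/2.5 → f/2.8 → f/3.2 → f/3.5 → f/4 → f/4.5 → f/5 → f/5.6 → f/6.3 → f/7.1 → f/8 → f/9.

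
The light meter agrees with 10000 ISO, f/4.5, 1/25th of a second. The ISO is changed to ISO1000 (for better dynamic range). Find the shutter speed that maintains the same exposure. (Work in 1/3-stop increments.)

0.4 s

ISO: 10000 → 8000 → 6400 → 5000 → 4000 → 3200 → 2500 → 2000 → 1600 → 1250 → 1000 — 3 1/3 stops lower (darker).
Need 3 1/3 stops brighter from the shutter speed: 1/25 → 1/20 → 1/15 → 1/13 → 1/10 → 1/8 → 1/6 → 1/5 → 1/4 → 0.3 → 0.4.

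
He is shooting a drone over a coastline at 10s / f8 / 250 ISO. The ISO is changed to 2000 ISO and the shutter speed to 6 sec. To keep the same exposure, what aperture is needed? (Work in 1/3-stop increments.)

f/18

ISO: 250 → 320 → 400 → 500 → 640 → 800 → 1000 → 1250 → 1600 → 2000 — 3 stops raised (brighter).
Shutter speed: 10 → 8 → 6 — 2/3 stop faster (darker).
Net change so far: 2 1/3 stops brighter. Offset with the aperture: f/8 → f/9 → f/10 → f/11 → f/13 → f/14 → f/16 → f/18.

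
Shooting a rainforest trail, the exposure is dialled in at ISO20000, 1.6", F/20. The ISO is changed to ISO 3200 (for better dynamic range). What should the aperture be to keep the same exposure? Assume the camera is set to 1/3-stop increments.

f/8

ISO: 20000 → 16000 → 12800 → 10000 → 8000 → 6400 → 5000 → 4000 → 3200 — 2 2/3 stops lower (darker).
Need 2 2/3 stops brighter from the aperture: f/20 → f/18 → f/16 → f/14 → f/13 → f/11 → f/10 → f/9 → f/8.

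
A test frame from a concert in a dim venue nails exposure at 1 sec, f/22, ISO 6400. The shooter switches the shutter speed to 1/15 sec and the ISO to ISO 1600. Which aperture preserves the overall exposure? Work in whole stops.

Shutter speed: 1 → 1/2 → 1/4 → 1/8 → 1/15 — 4 stops shorter (darker).
ISO: 6400 → 3200 → 1600 — 2 stops lower (darker).
Net change so far: 6 stops darker. Offset with the aperture: f/22 → f/16 → f/11 → f/8 → f/5.6 → f/4 → f/2.8.

f/2.8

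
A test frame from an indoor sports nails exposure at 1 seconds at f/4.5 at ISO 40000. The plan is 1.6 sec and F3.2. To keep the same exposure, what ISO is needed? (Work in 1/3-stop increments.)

ISO 12800

Shutter speed: 1 → 1.3 → 1.6 — 2/3 stop slower (brighter).
Aperture: f/4.5 → f/4 → f/3.5 → f/3.2 — 1 stop larger aperture (brighter).
Net change so far: 1 2/3 stops brighter. Offset with the ISO: 40000 → 32000 → 25600 → 20000 → 16000 → 12800.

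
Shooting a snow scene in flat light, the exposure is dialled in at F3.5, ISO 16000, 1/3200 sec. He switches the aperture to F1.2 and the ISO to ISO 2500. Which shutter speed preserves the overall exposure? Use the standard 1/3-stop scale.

Aperture: f/3.5 → f/3.2 → f/2.8 → f/2.5 → f/2.2 → f/2 → f/1.8 → f/1.6 → f/1.4 → f/1.2 — 3 stops wider (brighter).
ISO: 16000 → 12800 → 10000 → 8000 → 6400 → 5000 → 4000 → 3200 → 2500 — 2 2/3 stops lower (darker).
Net change so far: 1/3 stop brighter. Offset with the shutter speed: 1/3200 → 1/4000.

1/4000s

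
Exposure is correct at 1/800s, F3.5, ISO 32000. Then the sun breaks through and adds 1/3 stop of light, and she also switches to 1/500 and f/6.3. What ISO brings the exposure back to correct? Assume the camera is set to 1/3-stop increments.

ISO 51200

Scene light: 1/3 stop brighter.
Shutter speed: 1/800 → 1/640 → 1/500 — 2/3 stop slower (brighter).
Aperture: f/3.5 → f/4 → f/4.5 → f/5 → f/5.6 → f/6.3 — 1 2/3 stops stopped down (darker).
Net so far: 2/3 stop darker. ISO: 32000 → 40000 → 51200.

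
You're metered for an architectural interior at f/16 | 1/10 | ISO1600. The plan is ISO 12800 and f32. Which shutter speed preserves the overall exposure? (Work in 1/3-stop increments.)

1/20s

ISO: 1600 → 2000 → 2500 → 3200 → 4000 → 5000 → 6400 → 8000 → 10000 → 12800 — 3 stops higher (brighter).
Aperture: f/16 → f/18 → f/20 → f/22 → f/25 → f/29 → f/32 — 2 stops narrower (darker).
Net change so far: 1 stop brighter. Offset with the shutter speed: 1/10 → 1/13 → 1/15 → 1/20.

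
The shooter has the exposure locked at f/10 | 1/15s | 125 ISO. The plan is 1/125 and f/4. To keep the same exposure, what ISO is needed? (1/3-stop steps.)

Shutter speed: 1/15 → 1/20 → 1/25 → 1/30 → 1/40 → 1/50 → 1/60 → 1/80 → 1/100 → 1/125 — 3 stops faster (darker).
Aperture: f/10 → f/9 → f/8 → f/7.1 → f/6.3 → f/5.6 → f/5 → f/4.5 → f/4 — 2 2/3 stops wider (brighter).
Net change so far: 1/3 stop darker. Offset with the ISO: 125 → 160.

ISO 160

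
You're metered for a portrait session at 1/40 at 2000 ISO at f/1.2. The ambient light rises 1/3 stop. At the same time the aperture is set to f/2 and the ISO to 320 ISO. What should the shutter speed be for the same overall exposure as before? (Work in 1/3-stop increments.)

0.3 s

Scene light: 1/3 stop brighter.
Aperture: f/1.2 → f/1.4 → f/1.6 → f/1.8 → f/2 — 1 1/3 stops smaller aperture (darker).
ISO: 2000 → 1600 → 1250 → 1000 → 800 → 640 → 500 → 400 → 320 — 2 2/3 stops lower (darker).
Net so far: 3 2/3 stops darker. Shutter speed: 1/40 → 1/30 → 1/25 → 1/20 → 1/15 → 1/13 → 1/10 → 1/8 → 1/6 → 1/5 → 1/4 → 0.3.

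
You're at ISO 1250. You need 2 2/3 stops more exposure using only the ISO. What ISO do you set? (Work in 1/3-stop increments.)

ISO 8000

ISO: 1250 → 1600 → 2000 → 2500 → 3200 → 4000 → 5000 → 6400 → 8000 — 2 2/3 stops raised (brighter).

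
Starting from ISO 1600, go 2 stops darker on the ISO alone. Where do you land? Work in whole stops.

ISO: 1600 → 800 → 400 — 2 stops lower (darker).

ISO 400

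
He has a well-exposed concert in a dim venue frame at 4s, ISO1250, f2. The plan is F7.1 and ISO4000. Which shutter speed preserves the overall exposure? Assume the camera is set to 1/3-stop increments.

15 s

Aperture: f/2 → f/2.2 → f/2.5 → f/2.8 → f/3.2 → f/3.5 → f/4 → f/4.5 → f/5 → f/5.6 → f/6.3 → f/7.1 — 3 2/3 stops smaller aperture (darker).
ISO: 1250 → 1600 → 2000 → 2500 → 3200 → 4000 — 1 2/3 stops raised (brighter).
Net change so far: 2 stops darker. Offset with the shutter speed: 4 → 5 → 6 → 8 → 10 → 13 → 15.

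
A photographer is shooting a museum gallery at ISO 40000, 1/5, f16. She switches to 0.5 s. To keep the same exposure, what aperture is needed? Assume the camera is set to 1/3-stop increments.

Shutter speed: 1/5 → 1/4 → 0.3 → 0.4 → 0.5 — 1 1/3 stops longer (brighter).
Need 1 1/3 stops darker from the aperture: f/16 → f/18 → f/20 → f/22 → f/25.

f/25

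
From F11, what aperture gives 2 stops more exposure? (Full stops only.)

f/5.6

Aperture: f/11 → f/8 → f/5.6 — 2 stops larger aperture (brighter).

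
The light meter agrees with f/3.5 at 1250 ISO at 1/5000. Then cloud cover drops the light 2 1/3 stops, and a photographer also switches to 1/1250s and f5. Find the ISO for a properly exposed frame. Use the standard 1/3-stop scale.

ISO 3200

Scene light: 2 1/3 stops darker.
Shutter speed: 1/5000 → 1/4000 → 1/3200 → 1/2500 → 1/2000 → 1/1600 → 1/1250 — 2 stops slower (brighter).
Aperture: f/3.5 → f/4 → f/4.5 → f/5 — 1 stop smaller aperture (darker).
Net so far: 1 1/3 stops darker. ISO: 1250 → 1600 → 2000 → 2500 → 3200.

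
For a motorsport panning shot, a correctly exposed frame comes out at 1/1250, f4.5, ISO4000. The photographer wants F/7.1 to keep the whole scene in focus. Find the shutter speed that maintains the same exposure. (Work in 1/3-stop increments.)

Aperture: f/4.5 → f/5 → f/5.6 → f/6.3 → f/7.1 — 1 1/3 stops narrower (darker).
Need 1 1/3 stops brighter from the shutter speed: 1/1250 → 1/1000 → 1/800 → 1/640 → 1/500.

1/500s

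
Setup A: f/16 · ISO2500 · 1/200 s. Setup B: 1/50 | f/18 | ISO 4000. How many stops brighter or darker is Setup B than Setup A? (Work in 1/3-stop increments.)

Aperture: f/16 → f/18 — 1/3 stop narrower (darker).
Shutter speed: 1/200 → 1/160 → 1/125 → 1/100 → 1/80 → 1/60 → 1/50 — 2 stops longer (brighter).
ISO: 2500 → 3200 → 4000 — 2/3 stop higher (brighter).
Net: −1/3 +2 +2/3 = +2 1/3 stops.

2 1/3 stops brighter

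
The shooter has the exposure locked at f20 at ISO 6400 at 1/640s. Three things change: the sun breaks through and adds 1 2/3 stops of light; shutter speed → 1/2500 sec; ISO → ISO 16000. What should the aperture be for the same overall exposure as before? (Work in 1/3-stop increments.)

f/29

Scene light: 1 2/3 stops brighter.
Shutter speed: 1/640 → 1/800 → 1/1000 → 1/1250 → 1/1600 → 1/2000 → 1/2500 — 2 stops shorter (darker).
ISO: 6400 → 8000 → 10000 → 12800 → 16000 — 1 1/3 stops raised (brighter).
Net so far: 1 stop brighter. Aperture: f/20 → f/22 → f/25 → f/29.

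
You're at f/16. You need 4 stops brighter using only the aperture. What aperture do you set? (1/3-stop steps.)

Aperture: f/16 → f/14 → f/13 → f/11 → f/10 → f/9 → f/8 → f/7.1 → f/6.3 → f/5.6 → f/5 → f/4.5 → f/4 — 4 stops larger aperture (brighter).

f/4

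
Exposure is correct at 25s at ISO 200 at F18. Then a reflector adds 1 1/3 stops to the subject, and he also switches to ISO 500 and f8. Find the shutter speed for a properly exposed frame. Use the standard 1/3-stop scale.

0.8 s

Scene light: 1 1/3 stops brighter.
ISO: 200 → 250 → 320 → 400 → 500 — 1 1/3 stops higher (brighter).
Aperture: f/18 → f/16 → f/14 → f/13 → f/11 → f/10 → f/9 → f/8 — 2 1/3 stops wider (brighter).
Net so far: 5 stops brighter. Shutter speed: 25 → 20 → 15 → 13 → 10 → 8 → 6 → 5 → 4 → 3.2 → 2.5 → 2 → 1.6 → 1.3 → 1 → 0.8.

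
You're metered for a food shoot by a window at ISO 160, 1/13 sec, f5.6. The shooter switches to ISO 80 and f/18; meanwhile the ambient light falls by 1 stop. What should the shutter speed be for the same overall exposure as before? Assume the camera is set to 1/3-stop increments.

3.2 s

Scene light: 1 stop darker.
ISO: 160 → 125 → 100 → 80 — 1 stop dropped (darker).
Aperture: f/5.6 → f/6.3 → f/7.1 → f/8 → f/9 → f/10 → f/11 → f/13 → f/14 → f/16 → f/18 — 3 1/3 stops smaller aperture (darker).
Net so far: 5 1/3 stops darker. Shutter speed: 1/13 → 1/10 → 1/8 → 1/6 → 1/5 → 1/4 → 0.3 → 0.4 → 0.5 → 0.6 → 0.8 → 1 → 1.3 → 1.6 → 2 → 2.5 → 3.2.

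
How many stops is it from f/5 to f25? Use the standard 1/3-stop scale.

4 2/3 stops

f/5 → f/5.6 → f/6.3 → f/7.1 → f/8 → f/9 → f/10 → f/11 → f/13 → f/14 → f/16 → f/18 → f/20 → f/22 → f/25 — count the steps: 14 third-stops = 4 2/3 stops.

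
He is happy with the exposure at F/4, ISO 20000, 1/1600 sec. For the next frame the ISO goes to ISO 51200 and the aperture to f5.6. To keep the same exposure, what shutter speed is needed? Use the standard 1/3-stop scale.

ISO: 20000 → 25600 → 32000 → 40000 → 51200 — 1 1/3 stops higher (brighter).
Aperture: f/4 → f/4.5 → f/5 → f/5.6 — 1 stop narrower (darker).
Net change so far: 1/3 stop brighter. Offset with the shutter speed: 1/1600 → 1/2000.

1/2000s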